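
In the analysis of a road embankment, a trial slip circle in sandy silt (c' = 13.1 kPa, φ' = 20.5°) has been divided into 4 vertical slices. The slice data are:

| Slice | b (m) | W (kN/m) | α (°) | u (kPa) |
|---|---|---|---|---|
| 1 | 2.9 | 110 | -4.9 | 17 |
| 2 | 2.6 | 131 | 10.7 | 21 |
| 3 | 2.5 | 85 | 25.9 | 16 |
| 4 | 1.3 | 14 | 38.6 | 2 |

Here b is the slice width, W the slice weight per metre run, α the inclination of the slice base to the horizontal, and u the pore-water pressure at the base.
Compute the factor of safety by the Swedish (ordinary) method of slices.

FS = 3.22

Ordinary method of slices: FS = Σ[c'·Δl_i + (W_i cosα_i − u_i·Δl_i)·tanφ'] / Σ W_i sinα_i, with Δl_i = b_i / cosα_i.
Slice 1: Δl = 2.9/cos(-4.9°) = 2.911 m; N'_1 = 110·cos(-4.9°) − 17·2.911 = 60.1; c'Δl = 38.13; W sinα = -9.4
Slice 2: Δl = 2.6/cos10.7° = 2.646 m; N'_2 = 131·cos10.7° − 21·2.646 = 73.2; c'Δl = 34.66; W sinα = 24.3
Slice 3: Δl = 2.5/cos25.9° = 2.779 m; N'_3 = 85·cos25.9° − 16·2.779 = 32.0; c'Δl = 36.41; W sinα = 37.1
Slice 4: Δl = 1.3/cos38.6° = 1.663 m; N'_4 = 14·cos38.6° − 2·1.663 = 7.6; c'Δl = 21.79; W sinα = 8.7
Σc'Δl = 131.0 kN/m; ΣN' = 172.9 kN/m; ΣW sinα = 60.8 kN/m
Resisting = 131.0 + 172.9·tan20.5° = 131.0 + 64.6 = 195.6 kN/m
FS = 195.6 / 60.8 = 3.218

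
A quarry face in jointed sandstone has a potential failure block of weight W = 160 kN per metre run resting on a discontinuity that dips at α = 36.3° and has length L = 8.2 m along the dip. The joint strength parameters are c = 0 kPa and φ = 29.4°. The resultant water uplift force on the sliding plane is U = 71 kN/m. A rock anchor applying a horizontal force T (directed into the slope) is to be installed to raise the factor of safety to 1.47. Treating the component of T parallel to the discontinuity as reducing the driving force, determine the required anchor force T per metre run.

T = 70 kN/m

Resolving forces along and normal to the sliding plane, with the horizontal anchor force T adding T·sinα to the effective normal force and T·cosα acting up the plane against the driving force:
FS = [cL + (W cosα − U + T sinα) tanφ] / [W sinα − T cosα]
Without the anchor: N' = 57.9 kN/m, driving T_d = 94.7 kN/m, resisting R = 0·8.2 + 57.9·tan29.4° = 32.7 kN/m, FS = 0.34.
Setting FS = 1.47 and solving for T:
1.47·(94.7 − T cos36.3°) = 32.7 + T sin36.3°·tan29.4°
T·(sin36.3°·tan29.4° + 1.47·cos36.3°) = 1.47·94.7 − 32.7
T·(0.5920·0.5635 + 1.47·0.8059) = 139.2 − 32.7 = 106.6
T·1.5183 = 106.6
T = 70.2 kN/m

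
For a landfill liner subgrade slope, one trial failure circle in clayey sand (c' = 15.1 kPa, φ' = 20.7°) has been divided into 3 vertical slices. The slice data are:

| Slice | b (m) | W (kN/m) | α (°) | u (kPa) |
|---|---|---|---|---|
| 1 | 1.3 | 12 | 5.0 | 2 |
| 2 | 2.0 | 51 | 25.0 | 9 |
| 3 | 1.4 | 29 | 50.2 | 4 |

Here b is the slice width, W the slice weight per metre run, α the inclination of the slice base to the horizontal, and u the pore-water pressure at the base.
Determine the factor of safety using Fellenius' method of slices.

Ordinary method of slices: FS = Σ[c'·Δl_i + (W_i cosα_i − u_i·Δl_i)·tanφ'] / Σ W_i sinα_i, with Δl_i = b_i / cosα_i.
Slice 1: Δl = 1.3/cos5.0° = 1.305 m; N'_1 = 12·cos5.0° − 2·1.305 = 9.3; c'Δl = 19.70; W sinα = 1.0
Slice 2: Δl = 2.0/cos25.0° = 2.207 m; N'_2 = 51·cos25.0° − 9·2.207 = 26.4; c'Δl = 33.32; W sinα = 21.6
Slice 3: Δl = 1.4/cos50.2° = 2.187 m; N'_3 = 29·cos50.2° − 4·2.187 = 9.8; c'Δl = 33.03; W sinα = 22.3
Σc'Δl = 86.1 kN/m; ΣN' = 45.5 kN/m; ΣW sinα = 44.9 kN/m
Resisting = 86.1 + 45.5·tan20.7° = 86.1 + 17.2 = 103.3 kN/m
FS = 103.3 / 44.9 = 2.301

FS = 2.30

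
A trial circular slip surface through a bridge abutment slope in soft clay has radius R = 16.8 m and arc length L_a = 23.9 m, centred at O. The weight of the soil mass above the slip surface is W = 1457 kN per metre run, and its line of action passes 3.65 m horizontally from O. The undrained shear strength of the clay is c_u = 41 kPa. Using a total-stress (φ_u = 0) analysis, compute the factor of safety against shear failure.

FS = 3.10

Taking moments about the centre O, the resisting moment is provided by the undrained shear strength acting along the arc:
M_R = c_u·L_a·R = 41·23.90·16.8 = 16462.3 kN·m/m
M_D = W·d = 1457·3.65 = 5318.1 kN·m/m
FS = M_R / M_D = 16462.3 / 5318.1 = 3.096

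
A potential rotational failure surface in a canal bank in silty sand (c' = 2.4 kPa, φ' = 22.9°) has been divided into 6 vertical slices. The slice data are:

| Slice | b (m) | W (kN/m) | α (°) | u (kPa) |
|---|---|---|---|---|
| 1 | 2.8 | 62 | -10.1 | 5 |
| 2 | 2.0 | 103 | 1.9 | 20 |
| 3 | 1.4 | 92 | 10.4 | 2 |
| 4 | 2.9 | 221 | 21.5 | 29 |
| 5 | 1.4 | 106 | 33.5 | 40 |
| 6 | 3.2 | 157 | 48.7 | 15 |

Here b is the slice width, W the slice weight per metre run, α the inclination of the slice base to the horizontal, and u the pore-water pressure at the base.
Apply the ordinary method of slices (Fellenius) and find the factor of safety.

FS = 0.72

Ordinary method of slices: FS = Σ[c'·Δl_i + (W_i cosα_i − u_i·Δl_i)·tanφ'] / Σ W_i sinα_i, with Δl_i = b_i / cosα_i.
Slice 1: Δl = 2.8/cos(-10.1°) = 2.844 m; N'_1 = 62·cos(-10.1°) − 5·2.844 = 46.8; c'Δl = 6.83; W sinα = -10.9
Slice 2: Δl = 2.0/cos1.9° = 2.001 m; N'_2 = 103·cos1.9° − 20·2.001 = 62.9; c'Δl = 4.80; W sinα = 3.4
Slice 3: Δl = 1.4/cos10.4° = 1.423 m; N'_3 = 92·cos10.4° − 2·1.423 = 87.6; c'Δl = 3.42; W sinα = 16.6
Slice 4: Δl = 2.9/cos21.5° = 3.117 m; N'_4 = 221·cos21.5° − 29·3.117 = 115.2; c'Δl = 7.48; W sinα = 81.0
Slice 5: Δl = 1.4/cos33.5° = 1.679 m; N'_5 = 106·cos33.5° − 40·1.679 = 21.2; c'Δl = 4.03; W sinα = 58.5
Slice 6: Δl = 3.2/cos48.7° = 4.848 m; N'_6 = 157·cos48.7° − 15·4.848 = 30.9; c'Δl = 11.64; W sinα = 117.9
Σc'Δl = 38.2 kN/m; ΣN' = 364.7 kN/m; ΣW sinα = 266.6 kN/m
Resisting = 38.2 + 364.7·tan22.9° = 38.2 + 154.1 = 192.3 kN/m
FS = 192.3 / 266.6 = 0.721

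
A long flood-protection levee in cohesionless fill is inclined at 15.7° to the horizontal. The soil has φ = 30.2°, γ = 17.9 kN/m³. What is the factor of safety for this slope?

For a dry cohesionless infinite slope the factor of safety is FS = tanφ / tanβ.
FS = tan30.2° / tan15.7° = 0.5820 / 0.2811 = 2.071

FS = 2.07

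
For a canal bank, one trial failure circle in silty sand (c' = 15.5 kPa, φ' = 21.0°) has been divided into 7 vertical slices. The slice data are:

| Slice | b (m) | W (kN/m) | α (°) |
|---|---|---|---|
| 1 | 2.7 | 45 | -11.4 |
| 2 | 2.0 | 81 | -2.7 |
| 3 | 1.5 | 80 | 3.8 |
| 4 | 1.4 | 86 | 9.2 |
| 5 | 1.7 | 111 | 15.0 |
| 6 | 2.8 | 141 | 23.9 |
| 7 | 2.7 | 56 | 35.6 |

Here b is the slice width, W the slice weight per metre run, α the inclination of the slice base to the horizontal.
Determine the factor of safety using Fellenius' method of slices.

Ordinary method of slices: FS = Σ[c'·Δl_i + (W_i cosα_i)·tanφ'] / Σ W_i sinα_i, with Δl_i = b_i / cosα_i.
Slice 1: Δl = 2.7/cos(-11.4°) = 2.754 m; N'_1 = 45·cos(-11.4°) = 44.1; c'Δl = 42.69; W sinα = -8.9
Slice 2: Δl = 2.0/cos(-2.7°) = 2.002 m; N'_2 = 81·cos(-2.7°) = 80.9; c'Δl = 31.03; W sinα = -3.8
Slice 3: Δl = 1.5/cos3.8° = 1.503 m; N'_3 = 80·cos3.8° = 79.8; c'Δl = 23.30; W sinα = 5.3
Slice 4: Δl = 1.4/cos9.2° = 1.418 m; N'_4 = 86·cos9.2° = 84.9; c'Δl = 21.98; W sinα = 13.7
Slice 5: Δl = 1.7/cos15.0° = 1.760 m; N'_5 = 111·cos15.0° = 107.2; c'Δl = 27.28; W sinα = 28.7
Slice 6: Δl = 2.8/cos23.9° = 3.063 m; N'_6 = 141·cos23.9° = 128.9; c'Δl = 47.47; W sinα = 57.1
Slice 7: Δl = 2.7/cos35.6° = 3.321 m; N'_7 = 56·cos35.6° = 45.5; c'Δl = 51.47; W sinα = 32.6
Σc'Δl = 245.2 kN/m; ΣN' = 571.4 kN/m; ΣW sinα = 124.8 kN/m
Resisting = 245.2 + 571.4·tan21.0° = 245.2 + 219.3 = 464.6 kN/m
FS = 464.6 / 124.8 = 3.723

FS = 3.72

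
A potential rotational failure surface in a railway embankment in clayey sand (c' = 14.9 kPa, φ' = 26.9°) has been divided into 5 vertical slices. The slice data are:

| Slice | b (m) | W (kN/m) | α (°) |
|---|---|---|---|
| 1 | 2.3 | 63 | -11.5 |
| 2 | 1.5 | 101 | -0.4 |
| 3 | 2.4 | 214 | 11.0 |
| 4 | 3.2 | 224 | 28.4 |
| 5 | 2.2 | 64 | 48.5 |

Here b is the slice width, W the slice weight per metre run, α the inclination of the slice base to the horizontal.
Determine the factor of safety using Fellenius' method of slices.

FS = 2.79

Ordinary method of slices: FS = Σ[c'·Δl_i + (W_i cosα_i)·tanφ'] / Σ W_i sinα_i, with Δl_i = b_i / cosα_i.
Slice 1: Δl = 2.3/cos(-11.5°) = 2.347 m; N'_1 = 63·cos(-11.5°) = 61.7; c'Δl = 34.97; W sinα = -12.6
Slice 2: Δl = 1.5/cos(-0.4°) = 1.500 m; N'_2 = 101·cos(-0.4°) = 101.0; c'Δl = 22.35; W sinα = -0.7
Slice 3: Δl = 2.4/cos11.0° = 2.445 m; N'_3 = 214·cos11.0° = 210.1; c'Δl = 36.43; W sinα = 40.8
Slice 4: Δl = 3.2/cos28.4° = 3.638 m; N'_4 = 224·cos28.4° = 197.0; c'Δl = 54.20; W sinα = 106.5
Slice 5: Δl = 2.2/cos48.5° = 3.320 m; N'_5 = 64·cos48.5° = 42.4; c'Δl = 49.47; W sinα = 47.9
Σc'Δl = 197.4 kN/m; ΣN' = 612.2 kN/m; ΣW sinα = 182.0 kN/m
Resisting = 197.4 + 612.2·tan26.9° = 197.4 + 310.6 = 508.0 kN/m
FS = 508.0 / 182.0 = 2.791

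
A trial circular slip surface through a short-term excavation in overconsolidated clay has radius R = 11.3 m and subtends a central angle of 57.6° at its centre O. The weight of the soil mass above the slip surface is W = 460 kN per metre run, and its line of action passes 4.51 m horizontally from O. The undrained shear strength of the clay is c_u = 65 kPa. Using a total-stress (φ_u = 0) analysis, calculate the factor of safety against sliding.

FS = 4.02

Taking moments about the centre O, the resisting moment is provided by the undrained shear strength acting along the arc:
Arc length L_a = R·θ = 11.3·(57.6°·π/180) = 11.3·1.0053 = 11.36 m
M_R = c_u·L_a·R = 65·11.36·11.3 = 8343.9 kN·m/m
M_D = W·d = 460·4.51 = 2074.6 kN·m/m
FS = M_R / M_D = 8343.9 / 2074.6 = 4.022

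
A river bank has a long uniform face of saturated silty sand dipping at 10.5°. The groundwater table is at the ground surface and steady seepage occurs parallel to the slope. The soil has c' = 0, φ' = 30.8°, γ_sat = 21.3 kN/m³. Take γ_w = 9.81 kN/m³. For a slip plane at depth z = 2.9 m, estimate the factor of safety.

FS = 1.74

With seepage parallel to the slope and the water table at the surface, the effective normal stress on the slip plane uses the buoyant unit weight γ' = γ_sat − γ_w while the driving shear stress uses γ_sat:
FS = [c' + γ' z cos²β tanφ'] / [γ_sat z sinβ cosβ]
(For c' = 0 this reduces to FS = (γ'/γ_sat)·tanφ'/tanβ.)
γ' = 21.3 − 9.81 = 11.49 kN/m³
Numerator = 0.0 + 11.49·2.9·cos²10.5°·tan30.8° = 0.0 + 11.49·2.9·0.9668·0.5961 = 19.204 kPa
Denominator = 21.3·2.9·sin10.5°·cos10.5° = 21.3·2.9·0.1822·0.9833 = 11.068 kPa
FS = 19.204 / 11.068 = 1.735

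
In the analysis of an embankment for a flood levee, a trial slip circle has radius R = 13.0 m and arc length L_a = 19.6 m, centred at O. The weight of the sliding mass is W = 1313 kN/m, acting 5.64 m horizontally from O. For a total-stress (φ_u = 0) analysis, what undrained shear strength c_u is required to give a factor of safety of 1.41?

FS = c_u·L_a·R / (W·d), so c_u = FS·W·d / (L_a·R).
c_u = 1.41·1313·5.64 / (19.60·13.0) = 10441.5 / 254.80 = 40.98 kPa

c_u = 41.0 kPa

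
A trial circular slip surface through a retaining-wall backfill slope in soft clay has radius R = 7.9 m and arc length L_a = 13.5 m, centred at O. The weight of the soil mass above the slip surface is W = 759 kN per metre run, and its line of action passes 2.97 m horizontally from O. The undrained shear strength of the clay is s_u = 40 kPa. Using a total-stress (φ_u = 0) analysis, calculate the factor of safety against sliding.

Taking moments about the centre O, the resisting moment is provided by the undrained shear strength acting along the arc:
M_R = s_u·L_a·R = 40·13.50·7.9 = 4266.0 kN·m/m
M_D = W·d = 759·2.97 = 2254.2 kN·m/m
FS = M_R / M_D = 4266.0 / 2254.2 = 1.892

FS = 1.89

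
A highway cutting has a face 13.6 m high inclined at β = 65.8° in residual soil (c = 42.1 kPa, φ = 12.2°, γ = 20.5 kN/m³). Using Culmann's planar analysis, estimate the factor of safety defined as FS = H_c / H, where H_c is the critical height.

H_c = (4c/γ) · sinβ cosφ / [1 − cos(β − φ)]
    = (4·42.1/20.5) · sin65.8°·cos12.2° / [1 − cos53.6°]
    = 8.215 · 0.8915 / 0.4066 = 18.01 m
FS = H_c / H = 18.01 / 13.6 = 1.324

FS = 1.32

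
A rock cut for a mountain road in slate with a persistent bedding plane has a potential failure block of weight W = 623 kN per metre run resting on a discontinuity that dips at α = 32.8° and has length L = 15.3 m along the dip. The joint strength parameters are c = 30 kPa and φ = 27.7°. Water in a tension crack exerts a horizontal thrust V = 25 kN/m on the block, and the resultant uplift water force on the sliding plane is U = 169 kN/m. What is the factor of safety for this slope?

Resolving the block weight along and normal to the plane and applying the Mohr–Coulomb strength on the joint:
N' = W cosα − U − V sinα = 623·cos32.8° − 169 − 25·sin32.8° = 341.1 kN/m
Driving force T = W sinα + V cosα = 623·sin32.8° + 25·cos32.8° = 358.5 kN/m
Resisting force R = c·L + N'·tanφ = 30·15.3 + 341.1·tan27.7° = 459.0 + 179.1 = 638.1 kN/m
FS = R / T = 638.1 / 358.5 = 1.780

FS = 1.78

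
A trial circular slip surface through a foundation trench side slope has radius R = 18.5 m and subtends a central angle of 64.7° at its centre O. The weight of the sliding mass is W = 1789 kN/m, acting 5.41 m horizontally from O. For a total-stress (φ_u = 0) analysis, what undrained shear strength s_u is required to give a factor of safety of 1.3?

FS = s_u·L_a·R / (W·d), so s_u = FS·W·d / (L_a·R).
Arc length L_a = R·θ = 18.5·(64.7°·π/180) = 18.5·1.1292 = 20.89 m
s_u = 1.3·1789·5.41 / (20.89·18.5) = 12582.0 / 386.48 = 32.56 kPa

s_u = 32.6 kPa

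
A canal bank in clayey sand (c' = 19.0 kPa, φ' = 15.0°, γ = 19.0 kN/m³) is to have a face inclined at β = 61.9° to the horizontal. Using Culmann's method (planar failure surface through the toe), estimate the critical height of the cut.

Culmann's analysis gives the critical failure plane at α_cr = (β + φ')/2 = (61.9 + 15.0)/2 = 38.5°, and the critical height
H_c = (4c'/γ) · sinβ cosφ' / [1 − cos(β − φ')]
    = (4·19.0/19.0) · sin61.9°·cos15.0° / [1 − cos(46.9°)]
    = 4.000 · 0.8821·0.9659 / [1 − 0.6833]
    = 4.000 · 0.8521 / 0.3167
    = 10.76 m

H_c = 10.76 m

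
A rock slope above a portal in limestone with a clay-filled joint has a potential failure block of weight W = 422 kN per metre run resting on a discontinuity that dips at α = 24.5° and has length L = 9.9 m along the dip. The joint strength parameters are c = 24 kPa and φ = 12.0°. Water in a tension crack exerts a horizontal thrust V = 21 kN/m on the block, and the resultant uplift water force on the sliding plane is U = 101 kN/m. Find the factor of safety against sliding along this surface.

FS = 1.52

Resolving the block weight along and normal to the plane and applying the Mohr–Coulomb strength on the joint:
N' = W cosα − U − V sinα = 422·cos24.5° − 101 − 21·sin24.5° = 274.3 kN/m
Driving force T = W sinα + V cosα = 422·sin24.5° + 21·cos24.5° = 194.1 kN/m
Resisting force R = c·L + N'·tanφ = 24·9.9 + 274.3·tan12.0° = 237.6 + 58.3 = 295.9 kN/m
FS = R / T = 295.9 / 194.1 = 1.524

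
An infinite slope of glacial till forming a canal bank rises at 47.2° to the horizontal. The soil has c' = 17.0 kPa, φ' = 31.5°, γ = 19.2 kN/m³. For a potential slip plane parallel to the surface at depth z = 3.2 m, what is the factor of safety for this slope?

For an infinite slope with a slip plane parallel to the surface (no pore pressure): FS = [c' + γz cos²β tanφ'] / [γz sinβ cosβ].
γz = 19.2·3.2 = 61.44 kN/m²
Numerator = 17.0 + 61.44·cos²47.2°·tan31.5° = 17.0 + 61.44·0.4616·0.6128 = 34.381 kPa
Denominator = 61.44·sin47.2°·cos47.2° = 61.44·0.7337·0.6794 = 30.629 kPa
FS = 34.381 / 30.629 = 1.122

FS = 1.12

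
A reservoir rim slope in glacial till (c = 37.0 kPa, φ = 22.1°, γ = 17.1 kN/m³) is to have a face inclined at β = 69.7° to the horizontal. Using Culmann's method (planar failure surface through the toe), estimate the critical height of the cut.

Culmann's analysis gives the critical failure plane at α_cr = (β + φ)/2 = (69.7 + 22.1)/2 = 45.9°, and the critical height
H_c = (4c/γ) · sinβ cosφ / [1 − cos(β − φ)]
    = (4·37.0/17.1) · sin69.7°·cos22.1° / [1 − cos(47.6°)]
    = 8.655 · 0.9379·0.9265 / [1 − 0.6743]
    = 8.655 · 0.8690 / 0.3257
    = 23.09 m

H_c = 23.09 m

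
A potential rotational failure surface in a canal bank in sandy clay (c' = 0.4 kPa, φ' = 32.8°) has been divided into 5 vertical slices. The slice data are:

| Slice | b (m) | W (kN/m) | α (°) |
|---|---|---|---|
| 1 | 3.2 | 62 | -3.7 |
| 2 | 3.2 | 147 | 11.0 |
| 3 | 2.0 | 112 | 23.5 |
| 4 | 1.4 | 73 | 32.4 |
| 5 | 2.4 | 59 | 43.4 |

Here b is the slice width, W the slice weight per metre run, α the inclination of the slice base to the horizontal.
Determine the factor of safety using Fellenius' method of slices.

Ordinary method of slices: FS = Σ[c'·Δl_i + (W_i cosα_i)·tanφ'] / Σ W_i sinα_i, with Δl_i = b_i / cosα_i.
Slice 1: Δl = 3.2/cos(-3.7°) = 3.207 m; N'_1 = 62·cos(-3.7°) = 61.9; c'Δl = 1.28; W sinα = -4.0
Slice 2: Δl = 3.2/cos11.0° = 3.260 m; N'_2 = 147·cos11.0° = 144.3; c'Δl = 1.30; W sinα = 28.0
Slice 3: Δl = 2.0/cos23.5° = 2.181 m; N'_3 = 112·cos23.5° = 102.7; c'Δl = 0.87; W sinα = 44.7
Slice 4: Δl = 1.4/cos32.4° = 1.658 m; N'_4 = 73·cos32.4° = 61.6; c'Δl = 0.66; W sinα = 39.1
Slice 5: Δl = 2.4/cos43.4° = 3.303 m; N'_5 = 59·cos43.4° = 42.9; c'Δl = 1.32; W sinα = 40.5
Σc'Δl = 5.4 kN/m; ΣN' = 413.4 kN/m; ΣW sinα = 148.4 kN/m
Resisting = 5.4 + 413.4·tan32.8° = 5.4 + 266.4 = 271.9 kN/m
FS = 271.9 / 148.4 = 1.832

FS = 1.83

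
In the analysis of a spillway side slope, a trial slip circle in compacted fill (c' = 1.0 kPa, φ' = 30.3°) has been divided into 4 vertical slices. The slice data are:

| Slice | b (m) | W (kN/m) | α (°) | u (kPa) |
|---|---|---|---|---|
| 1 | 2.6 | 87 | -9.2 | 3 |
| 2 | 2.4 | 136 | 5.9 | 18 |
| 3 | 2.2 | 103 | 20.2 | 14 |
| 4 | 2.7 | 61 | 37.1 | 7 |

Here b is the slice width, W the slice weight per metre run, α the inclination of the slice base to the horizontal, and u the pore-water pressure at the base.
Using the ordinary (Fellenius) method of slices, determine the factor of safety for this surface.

FS = 2.24

Ordinary method of slices: FS = Σ[c'·Δl_i + (W_i cosα_i − u_i·Δl_i)·tanφ'] / Σ W_i sinα_i, with Δl_i = b_i / cosα_i.
Slice 1: Δl = 2.6/cos(-9.2°) = 2.634 m; N'_1 = 87·cos(-9.2°) − 3·2.634 = 78.0; c'Δl = 2.63; W sinα = -13.9
Slice 2: Δl = 2.4/cos5.9° = 2.413 m; N'_2 = 136·cos5.9° − 18·2.413 = 91.8; c'Δl = 2.41; W sinα = 14.0
Slice 3: Δl = 2.2/cos20.2° = 2.344 m; N'_3 = 103·cos20.2° − 14·2.344 = 63.8; c'Δl = 2.34; W sinα = 35.6
Slice 4: Δl = 2.7/cos37.1° = 3.385 m; N'_4 = 61·cos37.1° − 7·3.385 = 25.0; c'Δl = 3.39; W sinα = 36.8
Σc'Δl = 10.8 kN/m; ΣN' = 258.6 kN/m; ΣW sinα = 72.4 kN/m
Resisting = 10.8 + 258.6·tan30.3° = 10.8 + 151.1 = 161.9 kN/m
FS = 161.9 / 72.4 = 2.235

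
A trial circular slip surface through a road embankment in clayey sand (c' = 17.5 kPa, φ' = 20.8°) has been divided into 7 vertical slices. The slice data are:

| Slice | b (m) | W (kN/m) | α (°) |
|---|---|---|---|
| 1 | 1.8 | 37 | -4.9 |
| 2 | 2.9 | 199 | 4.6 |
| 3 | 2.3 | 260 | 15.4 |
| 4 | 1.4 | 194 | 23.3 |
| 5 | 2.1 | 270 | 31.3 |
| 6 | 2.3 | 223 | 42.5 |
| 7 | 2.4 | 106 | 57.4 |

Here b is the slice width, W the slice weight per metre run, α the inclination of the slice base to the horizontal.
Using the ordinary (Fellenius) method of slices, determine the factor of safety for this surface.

Ordinary method of slices: FS = Σ[c'·Δl_i + (W_i cosα_i)·tanφ'] / Σ W_i sinα_i, with Δl_i = b_i / cosα_i.
Slice 1: Δl = 1.8/cos(-4.9°) = 1.807 m; N'_1 = 37·cos(-4.9°) = 36.9; c'Δl = 31.62; W sinα = -3.2
Slice 2: Δl = 2.9/cos4.6° = 2.909 m; N'_2 = 199·cos4.6° = 198.4; c'Δl = 50.91; W sinα = 16.0
Slice 3: Δl = 2.3/cos15.4° = 2.386 m; N'_3 = 260·cos15.4° = 250.7; c'Δl = 41.75; W sinα = 69.0
Slice 4: Δl = 1.4/cos23.3° = 1.524 m; N'_4 = 194·cos23.3° = 178.2; c'Δl = 26.68; W sinα = 76.7
Slice 5: Δl = 2.1/cos31.3° = 2.458 m; N'_5 = 270·cos31.3° = 230.7; c'Δl = 43.01; W sinα = 140.3
Slice 6: Δl = 2.3/cos42.5° = 3.120 m; N'_6 = 223·cos42.5° = 164.4; c'Δl = 54.59; W sinα = 150.7
Slice 7: Δl = 2.4/cos57.4° = 4.455 m; N'_7 = 106·cos57.4° = 57.1; c'Δl = 77.96; W sinα = 89.3
Σc'Δl = 326.5 kN/m; ΣN' = 1116.3 kN/m; ΣW sinα = 538.8 kN/m
Resisting = 326.5 + 1116.3·tan20.8° = 326.5 + 424.0 = 750.6 kN/m
FS = 750.6 / 538.8 = 1.393

FS = 1.39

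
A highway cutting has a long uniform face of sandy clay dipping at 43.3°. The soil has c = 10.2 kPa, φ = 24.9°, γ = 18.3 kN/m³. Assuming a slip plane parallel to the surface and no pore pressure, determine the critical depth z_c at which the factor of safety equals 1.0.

Setting FS = 1.00 in FS = [c + γz cos²β tanφ] / [γz sinβ cosβ] and solving for z:
z = c / [γ cosβ (FS·sinβ − cosβ·tanφ)]
  = 10.2 / [18.3·cos43.3°·(1.00·sin43.3° − cos43.3°·tan24.9°)]
  = 10.2 / [18.3·0.7278·(1.00·0.6858 − 0.7278·0.4642)]
  = 10.2 / 4.6347 = 2.201 m

z_c = 2.20 m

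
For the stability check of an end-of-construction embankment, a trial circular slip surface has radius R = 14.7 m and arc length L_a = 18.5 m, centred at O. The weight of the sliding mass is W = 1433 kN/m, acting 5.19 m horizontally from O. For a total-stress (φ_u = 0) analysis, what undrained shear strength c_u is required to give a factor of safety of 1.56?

FS = c_u·L_a·R / (W·d), so c_u = FS·W·d / (L_a·R).
c_u = 1.56·1433·5.19 / (18.50·14.7) = 11602.1 / 271.95 = 42.66 kPa

c_u = 42.7 kPa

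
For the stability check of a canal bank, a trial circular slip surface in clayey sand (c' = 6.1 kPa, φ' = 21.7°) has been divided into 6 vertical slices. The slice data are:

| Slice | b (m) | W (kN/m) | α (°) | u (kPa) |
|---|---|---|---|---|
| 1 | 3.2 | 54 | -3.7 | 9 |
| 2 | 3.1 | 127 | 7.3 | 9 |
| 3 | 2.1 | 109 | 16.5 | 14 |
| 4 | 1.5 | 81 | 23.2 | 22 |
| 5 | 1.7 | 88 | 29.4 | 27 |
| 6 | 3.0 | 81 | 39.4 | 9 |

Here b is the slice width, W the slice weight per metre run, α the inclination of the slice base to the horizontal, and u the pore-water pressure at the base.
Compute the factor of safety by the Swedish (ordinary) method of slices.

Ordinary method of slices: FS = Σ[c'·Δl_i + (W_i cosα_i − u_i·Δl_i)·tanφ'] / Σ W_i sinα_i, with Δl_i = b_i / cosα_i.
Slice 1: Δl = 3.2/cos(-3.7°) = 3.207 m; N'_1 = 54·cos(-3.7°) − 9·3.207 = 25.0; c'Δl = 19.56; W sinα = -3.5
Slice 2: Δl = 3.1/cos7.3° = 3.125 m; N'_2 = 127·cos7.3° − 9·3.125 = 97.8; c'Δl = 19.06; W sinα = 16.1
Slice 3: Δl = 2.1/cos16.5° = 2.190 m; N'_3 = 109·cos16.5° − 14·2.190 = 73.8; c'Δl = 13.36; W sinα = 31.0
Slice 4: Δl = 1.5/cos23.2° = 1.632 m; N'_4 = 81·cos23.2° − 22·1.632 = 38.5; c'Δl = 9.96; W sinα = 31.9
Slice 5: Δl = 1.7/cos29.4° = 1.951 m; N'_5 = 88·cos29.4° − 27·1.951 = 24.0; c'Δl = 11.90; W sinα = 43.2
Slice 6: Δl = 3.0/cos39.4° = 3.882 m; N'_6 = 81·cos39.4° − 9·3.882 = 27.7; c'Δl = 23.68; W sinα = 51.4
Σc'Δl = 97.5 kN/m; ΣN' = 286.9 kN/m; ΣW sinα = 170.1 kN/m
Resisting = 97.5 + 286.9·tan21.7° = 97.5 + 114.2 = 211.7 kN/m
FS = 211.7 / 170.1 = 1.244

FS = 1.24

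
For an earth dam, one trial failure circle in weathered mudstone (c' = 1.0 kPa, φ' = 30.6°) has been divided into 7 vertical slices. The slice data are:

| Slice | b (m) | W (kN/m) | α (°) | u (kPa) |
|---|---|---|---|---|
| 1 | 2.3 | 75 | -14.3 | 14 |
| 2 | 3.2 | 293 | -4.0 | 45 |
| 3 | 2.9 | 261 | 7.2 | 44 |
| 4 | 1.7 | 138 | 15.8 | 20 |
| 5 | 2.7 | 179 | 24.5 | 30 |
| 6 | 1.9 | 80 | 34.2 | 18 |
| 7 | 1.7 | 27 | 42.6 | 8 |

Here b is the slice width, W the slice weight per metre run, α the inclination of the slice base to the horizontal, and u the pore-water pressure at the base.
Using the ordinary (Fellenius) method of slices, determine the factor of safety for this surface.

FS = 1.91

Ordinary method of slices: FS = Σ[c'·Δl_i + (W_i cosα_i − u_i·Δl_i)·tanφ'] / Σ W_i sinα_i, with Δl_i = b_i / cosα_i.
Slice 1: Δl = 2.3/cos(-14.3°) = 2.374 m; N'_1 = 75·cos(-14.3°) − 14·2.374 = 39.4; c'Δl = 2.37; W sinα = -18.5
Slice 2: Δl = 3.2/cos(-4.0°) = 3.208 m; N'_2 = 293·cos(-4.0°) − 45·3.208 = 147.9; c'Δl = 3.21; W sinα = -20.4
Slice 3: Δl = 2.9/cos7.2° = 2.923 m; N'_3 = 261·cos7.2° − 44·2.923 = 130.3; c'Δl = 2.92; W sinα = 32.7
Slice 4: Δl = 1.7/cos15.8° = 1.767 m; N'_4 = 138·cos15.8° − 20·1.767 = 97.5; c'Δl = 1.77; W sinα = 37.6
Slice 5: Δl = 2.7/cos24.5° = 2.967 m; N'_5 = 179·cos24.5° − 30·2.967 = 73.9; c'Δl = 2.97; W sinα = 74.2
Slice 6: Δl = 1.9/cos34.2° = 2.297 m; N'_6 = 80·cos34.2° − 18·2.297 = 24.8; c'Δl = 2.30; W sinα = 45.0
Slice 7: Δl = 1.7/cos42.6° = 2.309 m; N'_7 = 27·cos42.6° − 8·2.309 = 1.4; c'Δl = 2.31; W sinα = 18.3
Σc'Δl = 17.8 kN/m; ΣN' = 515.2 kN/m; ΣW sinα = 168.8 kN/m
Resisting = 17.8 + 515.2·tan30.6° = 17.8 + 304.7 = 322.6 kN/m
FS = 322.6 / 168.8 = 1.911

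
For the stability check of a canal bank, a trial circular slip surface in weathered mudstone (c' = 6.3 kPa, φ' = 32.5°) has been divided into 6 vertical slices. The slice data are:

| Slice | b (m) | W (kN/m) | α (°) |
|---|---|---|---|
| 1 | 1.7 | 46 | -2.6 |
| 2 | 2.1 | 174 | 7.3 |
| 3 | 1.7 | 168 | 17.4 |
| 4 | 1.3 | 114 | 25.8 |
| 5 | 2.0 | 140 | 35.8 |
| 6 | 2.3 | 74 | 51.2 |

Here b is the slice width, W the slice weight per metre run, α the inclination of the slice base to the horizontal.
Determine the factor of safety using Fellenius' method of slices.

Ordinary method of slices: FS = Σ[c'·Δl_i + (W_i cosα_i)·tanφ'] / Σ W_i sinα_i, with Δl_i = b_i / cosα_i.
Slice 1: Δl = 1.7/cos(-2.6°) = 1.702 m; N'_1 = 46·cos(-2.6°) = 46.0; c'Δl = 10.72; W sinα = -2.1
Slice 2: Δl = 2.1/cos7.3° = 2.117 m; N'_2 = 174·cos7.3° = 172.6; c'Δl = 13.34; W sinα = 22.1
Slice 3: Δl = 1.7/cos17.4° = 1.782 m; N'_3 = 168·cos17.4° = 160.3; c'Δl = 11.22; W sinα = 50.2
Slice 4: Δl = 1.3/cos25.8° = 1.444 m; N'_4 = 114·cos25.8° = 102.6; c'Δl = 9.10; W sinα = 49.6
Slice 5: Δl = 2.0/cos35.8° = 2.466 m; N'_5 = 140·cos35.8° = 113.5; c'Δl = 15.54; W sinα = 81.9
Slice 6: Δl = 2.3/cos51.2° = 3.671 m; N'_6 = 74·cos51.2° = 46.4; c'Δl = 23.12; W sinα = 57.7
Σc'Δl = 83.0 kN/m; ΣN' = 641.4 kN/m; ΣW sinα = 259.4 kN/m
Resisting = 83.0 + 641.4·tan32.5° = 83.0 + 408.6 = 491.7 kN/m
FS = 491.7 / 259.4 = 1.895

FS = 1.90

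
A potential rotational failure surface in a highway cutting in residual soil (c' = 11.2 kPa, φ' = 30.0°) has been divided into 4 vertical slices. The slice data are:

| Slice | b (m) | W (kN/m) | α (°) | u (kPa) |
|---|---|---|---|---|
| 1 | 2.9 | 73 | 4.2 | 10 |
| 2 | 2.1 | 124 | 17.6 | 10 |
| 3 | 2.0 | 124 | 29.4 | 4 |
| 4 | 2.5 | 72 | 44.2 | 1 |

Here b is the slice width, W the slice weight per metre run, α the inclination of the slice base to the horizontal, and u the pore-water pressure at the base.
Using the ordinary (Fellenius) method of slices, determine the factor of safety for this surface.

Ordinary method of slices: FS = Σ[c'·Δl_i + (W_i cosα_i − u_i·Δl_i)·tanφ'] / Σ W_i sinα_i, with Δl_i = b_i / cosα_i.
Slice 1: Δl = 2.9/cos4.2° = 2.908 m; N'_1 = 73·cos4.2° − 10·2.908 = 43.7; c'Δl = 32.57; W sinα = 5.3
Slice 2: Δl = 2.1/cos17.6° = 2.203 m; N'_2 = 124·cos17.6° − 10·2.203 = 96.2; c'Δl = 24.68; W sinα = 37.5
Slice 3: Δl = 2.0/cos29.4° = 2.296 m; N'_3 = 124·cos29.4° − 4·2.296 = 98.8; c'Δl = 25.71; W sinα = 60.9
Slice 4: Δl = 2.5/cos44.2° = 3.487 m; N'_4 = 72·cos44.2° − 1·3.487 = 48.1; c'Δl = 39.06; W sinα = 50.2
Σc'Δl = 122.0 kN/m; ΣN' = 286.9 kN/m; ΣW sinα = 153.9 kN/m
Resisting = 122.0 + 286.9·tan30.0° = 122.0 + 165.6 = 287.6 kN/m
FS = 287.6 / 153.9 = 1.869

FS = 1.87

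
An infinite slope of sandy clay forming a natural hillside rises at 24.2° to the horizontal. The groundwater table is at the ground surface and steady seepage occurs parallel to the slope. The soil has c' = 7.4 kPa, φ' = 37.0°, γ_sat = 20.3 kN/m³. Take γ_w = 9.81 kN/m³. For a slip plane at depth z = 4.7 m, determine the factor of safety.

FS = 1.07

With seepage parallel to the slope and the water table at the surface, the effective normal stress on the slip plane uses the buoyant unit weight γ' = γ_sat − γ_w while the driving shear stress uses γ_sat:
FS = [c' + γ' z cos²β tanφ'] / [γ_sat z sinβ cosβ]
γ' = 20.3 − 9.81 = 10.49 kN/m³
Numerator = 7.4 + 10.49·4.7·cos²24.2°·tan37.0° = 7.4 + 10.49·4.7·0.8320·0.7536 = 38.309 kPa
Denominator = 20.3·4.7·sin24.2°·cos24.2° = 20.3·4.7·0.4099·0.9121 = 35.674 kPa
FS = 38.309 / 35.674 = 1.074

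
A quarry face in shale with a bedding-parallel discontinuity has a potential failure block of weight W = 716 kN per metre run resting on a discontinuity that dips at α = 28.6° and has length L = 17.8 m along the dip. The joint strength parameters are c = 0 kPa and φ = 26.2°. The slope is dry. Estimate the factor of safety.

Resolving the block weight along and normal to the plane and applying the Mohr–Coulomb strength on the joint:
N' = W cosα = 716·cos28.6° = 628.6 kN/m
Driving force T = W sinα = 716·sin28.6° = 342.7 kN/m
Resisting force R = c·L + N'·tanφ = 0·17.8 + 628.6·tan26.2° = 0.0 + 309.3 = 309.3 kN/m
FS = R / T = 309.3 / 342.7 = 0.903

FS = 0.90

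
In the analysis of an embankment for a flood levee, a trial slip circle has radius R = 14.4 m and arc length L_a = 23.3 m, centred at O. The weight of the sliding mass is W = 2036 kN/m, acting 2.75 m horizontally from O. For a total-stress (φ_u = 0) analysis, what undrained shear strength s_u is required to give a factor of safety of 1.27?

FS = s_u·L_a·R / (W·d), so s_u = FS·W·d / (L_a·R).
s_u = 1.27·2036·2.75 / (23.30·14.4) = 7110.7 / 335.52 = 21.19 kPa

s_u = 21.2 kPa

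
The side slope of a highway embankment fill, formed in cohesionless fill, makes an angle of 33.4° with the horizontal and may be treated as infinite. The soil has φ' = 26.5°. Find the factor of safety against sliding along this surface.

For a dry cohesionless infinite slope the factor of safety is FS = tanφ' / tanβ.
FS = tan26.5° / tan33.4° = 0.4986 / 0.6594 = 0.756

FS = 0.76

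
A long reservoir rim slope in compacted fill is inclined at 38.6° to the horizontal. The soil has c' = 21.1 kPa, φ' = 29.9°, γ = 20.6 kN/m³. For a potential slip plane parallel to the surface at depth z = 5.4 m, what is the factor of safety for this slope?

FS = 1.11

For an infinite slope with a slip plane parallel to the surface (no pore pressure): FS = [c' + γz cos²β tanφ'] / [γz sinβ cosβ].
γz = 20.6·5.4 = 111.24 kN/m²
Numerator = 21.1 + 111.24·cos²38.6°·tan29.9° = 21.1 + 111.24·0.6108·0.5750 = 60.169 kPa
Denominator = 111.24·sin38.6°·cos38.6° = 111.24·0.6239·0.7815 = 54.238 kPa
FS = 60.169 / 54.238 = 1.109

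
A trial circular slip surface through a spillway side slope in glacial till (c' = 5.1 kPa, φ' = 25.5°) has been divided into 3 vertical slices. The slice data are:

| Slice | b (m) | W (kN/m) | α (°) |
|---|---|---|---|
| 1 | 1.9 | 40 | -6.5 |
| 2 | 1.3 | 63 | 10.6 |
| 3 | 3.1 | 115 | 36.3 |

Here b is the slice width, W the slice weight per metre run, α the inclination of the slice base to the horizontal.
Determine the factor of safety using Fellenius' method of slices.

FS = 1.71

Ordinary method of slices: FS = Σ[c'·Δl_i + (W_i cosα_i)·tanφ'] / Σ W_i sinα_i, with Δl_i = b_i / cosα_i.
Slice 1: Δl = 1.9/cos(-6.5°) = 1.912 m; N'_1 = 40·cos(-6.5°) = 39.7; c'Δl = 9.75; W sinα = -4.5
Slice 2: Δl = 1.3/cos10.6° = 1.323 m; N'_2 = 63·cos10.6° = 61.9; c'Δl = 6.75; W sinα = 11.6
Slice 3: Δl = 3.1/cos36.3° = 3.846 m; N'_3 = 115·cos36.3° = 92.7; c'Δl = 19.62; W sinα = 68.1
Σc'Δl = 36.1 kN/m; ΣN' = 194.3 kN/m; ΣW sinα = 75.1 kN/m
Resisting = 36.1 + 194.3·tan25.5° = 36.1 + 92.7 = 128.8 kN/m
FS = 128.8 / 75.1 = 1.714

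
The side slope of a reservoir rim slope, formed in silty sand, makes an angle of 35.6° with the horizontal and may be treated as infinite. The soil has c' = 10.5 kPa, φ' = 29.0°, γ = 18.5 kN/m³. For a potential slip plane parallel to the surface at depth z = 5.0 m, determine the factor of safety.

For an infinite slope with a slip plane parallel to the surface (no pore pressure): FS = [c' + γz cos²β tanφ'] / [γz sinβ cosβ].
γz = 18.5·5.0 = 92.50 kN/m²
Numerator = 10.5 + 92.50·cos²35.6°·tan29.0° = 10.5 + 92.50·0.6611·0.5543 = 44.399 kPa
Denominator = 92.50·sin35.6°·cos35.6° = 92.50·0.5821·0.8131 = 43.783 kPa
FS = 44.399 / 43.783 = 1.014

FS = 1.01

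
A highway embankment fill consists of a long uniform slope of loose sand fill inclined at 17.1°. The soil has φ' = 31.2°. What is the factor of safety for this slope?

FS = 1.97

For a dry cohesionless infinite slope the factor of safety is FS = tanφ' / tanβ.
FS = tan31.2° / tan17.1° = 0.6056 / 0.3076 = 1.969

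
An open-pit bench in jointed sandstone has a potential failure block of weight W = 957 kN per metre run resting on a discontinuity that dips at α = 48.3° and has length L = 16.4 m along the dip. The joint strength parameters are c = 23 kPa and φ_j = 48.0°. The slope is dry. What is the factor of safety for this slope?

FS = 1.52

Resolving the block weight along and normal to the plane and applying the Mohr–Coulomb strength on the joint:
N' = W cosα = 957·cos48.3° = 636.6 kN/m
Driving force T = W sinα = 957·sin48.3° = 714.5 kN/m
Resisting force R = c·L + N'·tanφ_j = 23·16.4 + 636.6·tan48.0° = 377.2 + 707.0 = 1084.2 kN/m
FS = R / T = 1084.2 / 714.5 = 1.517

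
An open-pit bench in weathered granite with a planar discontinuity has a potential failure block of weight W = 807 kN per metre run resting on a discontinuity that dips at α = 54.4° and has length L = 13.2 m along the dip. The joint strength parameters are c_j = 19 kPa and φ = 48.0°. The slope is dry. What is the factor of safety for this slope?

FS = 1.18

Resolving the block weight along and normal to the plane and applying the Mohr–Coulomb strength on the joint:
N' = W cosα = 807·cos54.4° = 469.8 kN/m
Driving force T = W sinα = 807·sin54.4° = 656.2 kN/m
Resisting force R = c_j·L + N'·tanφ = 19·13.2 + 469.8·tan48.0° = 250.8 + 521.7 = 772.5 kN/m
FS = R / T = 772.5 / 656.2 = 1.177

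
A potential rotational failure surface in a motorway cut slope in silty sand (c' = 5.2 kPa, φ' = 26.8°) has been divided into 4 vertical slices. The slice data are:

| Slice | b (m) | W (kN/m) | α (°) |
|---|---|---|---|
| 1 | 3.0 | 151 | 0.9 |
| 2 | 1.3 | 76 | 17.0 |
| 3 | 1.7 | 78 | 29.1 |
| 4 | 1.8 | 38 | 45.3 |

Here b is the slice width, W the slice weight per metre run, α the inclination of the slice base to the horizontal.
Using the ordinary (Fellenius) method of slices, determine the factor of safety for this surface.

Ordinary method of slices: FS = Σ[c'·Δl_i + (W_i cosα_i)·tanφ'] / Σ W_i sinα_i, with Δl_i = b_i / cosα_i.
Slice 1: Δl = 3.0/cos0.9° = 3.000 m; N'_1 = 151·cos0.9° = 151.0; c'Δl = 15.60; W sinα = 2.4
Slice 2: Δl = 1.3/cos17.0° = 1.359 m; N'_2 = 76·cos17.0° = 72.7; c'Δl = 7.07; W sinα = 22.2
Slice 3: Δl = 1.7/cos29.1° = 1.946 m; N'_3 = 78·cos29.1° = 68.2; c'Δl = 10.12; W sinα = 37.9
Slice 4: Δl = 1.8/cos45.3° = 2.559 m; N'_4 = 38·cos45.3° = 26.7; c'Δl = 13.31; W sinα = 27.0
Σc'Δl = 46.1 kN/m; ΣN' = 318.5 kN/m; ΣW sinα = 89.5 kN/m
Resisting = 46.1 + 318.5·tan26.8° = 46.1 + 160.9 = 207.0 kN/m
FS = 207.0 / 89.5 = 2.312

FS = 2.31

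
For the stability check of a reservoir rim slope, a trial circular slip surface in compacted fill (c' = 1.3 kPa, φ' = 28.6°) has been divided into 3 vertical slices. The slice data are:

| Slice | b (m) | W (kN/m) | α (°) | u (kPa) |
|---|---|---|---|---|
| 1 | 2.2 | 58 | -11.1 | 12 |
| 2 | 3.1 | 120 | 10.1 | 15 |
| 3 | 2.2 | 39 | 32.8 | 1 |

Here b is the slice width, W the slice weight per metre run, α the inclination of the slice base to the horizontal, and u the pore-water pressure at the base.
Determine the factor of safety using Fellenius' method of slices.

Ordinary method of slices: FS = Σ[c'·Δl_i + (W_i cosα_i − u_i·Δl_i)·tanφ'] / Σ W_i sinα_i, with Δl_i = b_i / cosα_i.
Slice 1: Δl = 2.2/cos(-11.1°) = 2.242 m; N'_1 = 58·cos(-11.1°) − 12·2.242 = 30.0; c'Δl = 2.91; W sinα = -11.2
Slice 2: Δl = 3.1/cos10.1° = 3.149 m; N'_2 = 120·cos10.1° − 15·3.149 = 70.9; c'Δl = 4.09; W sinα = 21.0
Slice 3: Δl = 2.2/cos32.8° = 2.617 m; N'_3 = 39·cos32.8° − 1·2.617 = 30.2; c'Δl = 3.40; W sinα = 21.1
Σc'Δl = 10.4 kN/m; ΣN' = 131.1 kN/m; ΣW sinα = 31.0 kN/m
Resisting = 10.4 + 131.1·tan28.6° = 10.4 + 71.5 = 81.9 kN/m
FS = 81.9 / 31.0 = 2.641

FS = 2.64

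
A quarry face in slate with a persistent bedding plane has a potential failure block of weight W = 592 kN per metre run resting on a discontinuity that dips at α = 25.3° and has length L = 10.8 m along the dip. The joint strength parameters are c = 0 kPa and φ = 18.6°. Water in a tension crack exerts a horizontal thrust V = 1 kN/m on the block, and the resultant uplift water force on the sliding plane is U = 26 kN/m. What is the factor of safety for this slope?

FS = 0.67

Resolving the block weight along and normal to the plane and applying the Mohr–Coulomb strength on the joint:
N' = W cosα − U − V sinα = 592·cos25.3° − 26 − 1·sin25.3° = 508.8 kN/m
Driving force T = W sinα + V cosα = 592·sin25.3° + 1·cos25.3° = 253.9 kN/m
Resisting force R = c·L + N'·tanφ = 0·10.8 + 508.8·tan18.6° = 0.0 + 171.2 = 171.2 kN/m
FS = R / T = 171.2 / 253.9 = 0.674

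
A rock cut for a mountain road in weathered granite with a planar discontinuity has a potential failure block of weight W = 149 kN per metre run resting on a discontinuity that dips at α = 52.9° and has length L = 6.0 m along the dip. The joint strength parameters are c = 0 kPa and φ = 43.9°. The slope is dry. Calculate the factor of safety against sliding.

Resolving the block weight along and normal to the plane and applying the Mohr–Coulomb strength on the joint:
N' = W cosα = 149·cos52.9° = 89.9 kN/m
Driving force T = W sinα = 149·sin52.9° = 118.8 kN/m
Resisting force R = c·L + N'·tanφ = 0·6.0 + 89.9·tan43.9° = 0.0 + 86.5 = 86.5 kN/m
FS = R / T = 86.5 / 118.8 = 0.728

FS = 0.73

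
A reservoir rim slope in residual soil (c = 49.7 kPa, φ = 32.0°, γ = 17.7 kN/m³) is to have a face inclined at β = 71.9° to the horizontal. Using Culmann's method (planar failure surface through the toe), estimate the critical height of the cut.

H_c = 38.88 m

Culmann's analysis gives the critical failure plane at α_cr = (β + φ)/2 = (71.9 + 32.0)/2 = 52.0°, and the critical height
H_c = (4c/γ) · sinβ cosφ / [1 − cos(β − φ)]
    = (4·49.7/17.7) · sin71.9°·cos32.0° / [1 − cos(39.9°)]
    = 11.232 · 0.9505·0.8480 / [1 − 0.7672]
    = 11.232 · 0.8061 / 0.2328
    = 38.88 m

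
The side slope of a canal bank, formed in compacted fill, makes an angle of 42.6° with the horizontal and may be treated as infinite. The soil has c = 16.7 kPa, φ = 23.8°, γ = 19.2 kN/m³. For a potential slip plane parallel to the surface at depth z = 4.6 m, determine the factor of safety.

For an infinite slope with a slip plane parallel to the surface (no pore pressure): FS = [c + γz cos²β tanφ] / [γz sinβ cosβ].
γz = 19.2·4.6 = 88.32 kN/m²
Numerator = 16.7 + 88.32·cos²42.6°·tan23.8° = 16.7 + 88.32·0.5418·0.4411 = 37.807 kPa
Denominator = 88.32·sin42.6°·cos42.6° = 88.32·0.6769·0.7361 = 44.005 kPa
FS = 37.807 / 44.005 = 0.859

FS = 0.86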